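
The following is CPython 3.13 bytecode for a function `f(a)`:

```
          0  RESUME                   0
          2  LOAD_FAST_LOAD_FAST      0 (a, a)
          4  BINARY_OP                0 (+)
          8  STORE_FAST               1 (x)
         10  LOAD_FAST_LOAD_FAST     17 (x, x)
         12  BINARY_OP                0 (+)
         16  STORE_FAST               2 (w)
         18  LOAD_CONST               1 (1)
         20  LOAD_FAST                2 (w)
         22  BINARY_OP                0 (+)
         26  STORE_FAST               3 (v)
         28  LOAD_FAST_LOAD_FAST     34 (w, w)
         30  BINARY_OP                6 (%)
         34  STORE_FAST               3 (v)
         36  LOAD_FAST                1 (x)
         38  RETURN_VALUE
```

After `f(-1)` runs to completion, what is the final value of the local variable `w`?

LOAD_FAST_LOAD_FAST a,a → push -1,-1. Stack: [-1, -1]
BINARY_OP + → -1 + -1 = -2. Stack: [-2]
STORE_FAST x → x=-2. Stack: []
LOAD_FAST_LOAD_FAST x,x → push -2,-2. Stack: [-2, -2]
BINARY_OP + → -2 + -2 = -4. Stack: [-4]
STORE_FAST w → w=-4. Stack: []
LOAD_CONST → push 1. Stack: [1]
LOAD_FAST w → push -4. Stack: [1, -4]
BINARY_OP + → 1 + -4 = -3. Stack: [-3]
STORE_FAST v → v=-3. Stack: []
LOAD_FAST_LOAD_FAST w,w → push -4,-4. Stack: [-4, -4]
BINARY_OP % → -4 % -4 = 0. Stack: [0]
STORE_FAST v → v=0. Stack: []
LOAD_FAST x → push -2. Stack: [-2]
RETURN_VALUE → return -2.

-4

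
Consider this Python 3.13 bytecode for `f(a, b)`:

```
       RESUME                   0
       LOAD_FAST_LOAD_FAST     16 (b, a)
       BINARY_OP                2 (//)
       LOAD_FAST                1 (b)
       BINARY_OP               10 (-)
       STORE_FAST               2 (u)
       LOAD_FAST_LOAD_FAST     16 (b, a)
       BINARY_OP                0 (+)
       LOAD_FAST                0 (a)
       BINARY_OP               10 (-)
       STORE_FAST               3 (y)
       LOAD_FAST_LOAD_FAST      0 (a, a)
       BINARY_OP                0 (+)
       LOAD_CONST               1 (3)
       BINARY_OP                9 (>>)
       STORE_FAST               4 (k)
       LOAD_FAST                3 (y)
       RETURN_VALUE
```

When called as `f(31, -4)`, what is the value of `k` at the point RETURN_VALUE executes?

7

LOAD_FAST_LOAD_FAST b,a → push -4,31. Stack: [-4, 31]
BINARY_OP // → -4 // 31 = -1. Stack: [-1]
LOAD_FAST b → push -4. Stack: [-1, -4]
BINARY_OP - → -1 - -4 = 3. Stack: [3]
STORE_FAST u → u=3. Stack: []
LOAD_FAST_LOAD_FAST b,a → push -4,31. Stack: [-4, 31]
BINARY_OP + → -4 + 31 = 27. Stack: [27]
LOAD_FAST a → push 31. Stack: [27, 31]
BINARY_OP - → 27 - 31 = -4. Stack: [-4]
STORE_FAST y → y=-4. Stack: []
LOAD_FAST_LOAD_FAST a,a → push 31,31. Stack: [31, 31]
BINARY_OP + → 31 + 31 = 62. Stack: [62]
LOAD_CONST → push 3. Stack: [62, 3]
BINARY_OP >> → 62 >> 3 = 7. Stack: [7]
STORE_FAST k → k=7. Stack: []
LOAD_FAST y → push -4. Stack: [-4]
RETURN_VALUE → return -4.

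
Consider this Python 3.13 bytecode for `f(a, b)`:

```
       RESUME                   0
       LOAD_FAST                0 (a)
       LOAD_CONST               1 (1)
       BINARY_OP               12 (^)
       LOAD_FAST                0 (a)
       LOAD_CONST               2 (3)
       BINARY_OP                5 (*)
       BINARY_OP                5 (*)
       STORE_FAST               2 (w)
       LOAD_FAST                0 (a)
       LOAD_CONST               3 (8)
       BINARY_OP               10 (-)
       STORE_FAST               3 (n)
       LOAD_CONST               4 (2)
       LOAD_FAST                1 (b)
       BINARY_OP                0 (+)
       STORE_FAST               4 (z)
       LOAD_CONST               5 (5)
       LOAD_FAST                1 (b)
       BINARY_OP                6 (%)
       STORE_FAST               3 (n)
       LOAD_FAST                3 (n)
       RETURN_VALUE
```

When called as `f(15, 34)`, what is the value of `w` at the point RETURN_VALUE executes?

LOAD_FAST a → push 15. Stack: [15]
LOAD_CONST → push 1. Stack: [15, 1]
BINARY_OP ^ → 15 ^ 1 = 14. Stack: [14]
LOAD_FAST a → push 15. Stack: [14, 15]
LOAD_CONST → push 3. Stack: [14, 15, 3]
BINARY_OP * → 15 * 3 = 45. Stack: [14, 45]
BINARY_OP * → 14 * 45 = 630. Stack: [630]
STORE_FAST w → w=630. Stack: []
LOAD_FAST a → push 15. Stack: [15]
LOAD_CONST → push 8. Stack: [15, 8]
BINARY_OP - → 15 - 8 = 7. Stack: [7]
STORE_FAST n → n=7. Stack: []
LOAD_CONST → push 2. Stack: [2]
LOAD_FAST b → push 34. Stack: [2, 34]
BINARY_OP + → 2 + 34 = 36. Stack: [36]
STORE_FAST z → z=36. Stack: []
LOAD_CONST → push 5. Stack: [5]
LOAD_FAST b → push 34. Stack: [5, 34]
BINARY_OP % → 5 % 34 = 5. Stack: [5]
STORE_FAST n → n=5. Stack: []
LOAD_FAST n → push 5. Stack: [5]
RETURN_VALUE → return 5.

630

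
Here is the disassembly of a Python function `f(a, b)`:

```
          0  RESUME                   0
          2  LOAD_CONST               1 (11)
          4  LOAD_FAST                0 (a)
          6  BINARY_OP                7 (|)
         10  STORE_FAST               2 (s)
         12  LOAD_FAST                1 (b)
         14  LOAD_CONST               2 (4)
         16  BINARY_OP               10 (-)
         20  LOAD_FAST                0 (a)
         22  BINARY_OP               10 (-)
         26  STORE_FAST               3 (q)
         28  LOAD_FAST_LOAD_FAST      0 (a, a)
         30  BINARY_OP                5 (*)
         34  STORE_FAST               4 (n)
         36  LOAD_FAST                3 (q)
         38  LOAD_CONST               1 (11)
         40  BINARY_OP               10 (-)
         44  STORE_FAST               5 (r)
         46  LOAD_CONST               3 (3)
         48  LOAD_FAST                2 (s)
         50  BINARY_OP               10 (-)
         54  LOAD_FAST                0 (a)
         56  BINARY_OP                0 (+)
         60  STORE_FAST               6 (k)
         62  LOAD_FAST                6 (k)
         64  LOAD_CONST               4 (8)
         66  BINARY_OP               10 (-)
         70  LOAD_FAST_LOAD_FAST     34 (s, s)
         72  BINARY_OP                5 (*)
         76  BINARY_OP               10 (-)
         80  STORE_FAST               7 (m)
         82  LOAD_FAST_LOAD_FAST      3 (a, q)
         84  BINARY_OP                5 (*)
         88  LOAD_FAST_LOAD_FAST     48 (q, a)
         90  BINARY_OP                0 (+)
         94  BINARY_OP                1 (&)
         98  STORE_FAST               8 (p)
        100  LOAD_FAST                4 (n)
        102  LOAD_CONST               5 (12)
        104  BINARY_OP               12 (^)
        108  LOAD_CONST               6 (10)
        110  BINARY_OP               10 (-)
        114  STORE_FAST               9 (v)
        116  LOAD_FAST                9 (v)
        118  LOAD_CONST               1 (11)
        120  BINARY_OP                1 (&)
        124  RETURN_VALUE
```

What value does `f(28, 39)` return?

LOAD_CONST → push 11. Stack: [11]
LOAD_FAST a → push 28. Stack: [11, 28]
BINARY_OP | → 11 | 28 = 31. Stack: [31]
STORE_FAST s → s=31. Stack: []
LOAD_FAST b → push 39. Stack: [39]
LOAD_CONST → push 4. Stack: [39, 4]
BINARY_OP - → 39 - 4 = 35. Stack: [35]
LOAD_FAST a → push 28. Stack: [35, 28]
BINARY_OP - → 35 - 28 = 7. Stack: [7]
STORE_FAST q → q=7. Stack: []
LOAD_FAST_LOAD_FAST a,a → push 28,28. Stack: [28, 28]
BINARY_OP * → 28 * 28 = 784. Stack: [784]
STORE_FAST n → n=784. Stack: []
LOAD_FAST q → push 7. Stack: [7]
LOAD_CONST → push 11. Stack: [7, 11]
BINARY_OP - → 7 - 11 = -4. Stack: [-4]
STORE_FAST r → r=-4. Stack: []
LOAD_CONST → push 3. Stack: [3]
LOAD_FAST s → push 31. Stack: [3, 31]
BINARY_OP - → 3 - 31 = -28. Stack: [-28]
LOAD_FAST a → push 28. Stack: [-28, 28]
BINARY_OP + → -28 + 28 = 0. Stack: [0]
STORE_FAST k → k=0. Stack: []
LOAD_FAST k → push 0. Stack: [0]
LOAD_CONST → push 8. Stack: [0, 8]
BINARY_OP - → 0 - 8 = -8. Stack: [-8]
LOAD_FAST_LOAD_FAST s,s → push 31,31. Stack: [-8, 31, 31]
BINARY_OP * → 31 * 31 = 961. Stack: [-8, 961]
BINARY_OP - → -8 - 961 = -969. Stack: [-969]
STORE_FAST m → m=-969. Stack: []
LOAD_FAST_LOAD_FAST a,q → push 28,7. Stack: [28, 7]
BINARY_OP * → 28 * 7 = 196. Stack: [196]
LOAD_FAST_LOAD_FAST q,a → push 7,28. Stack: [196, 7, 28]
BINARY_OP + → 7 + 28 = 35. Stack: [196, 35]
BINARY_OP & → 196 & 35 = 0. Stack: [0]
STORE_FAST p → p=0. Stack: []
LOAD_FAST n → push 784. Stack: [784]
LOAD_CONST → push 12. Stack: [784, 12]
BINARY_OP ^ → 784 ^ 12 = 796. Stack: [796]
LOAD_CONST → push 10. Stack: [796, 10]
BINARY_OP - → 796 - 10 = 786. Stack: [786]
STORE_FAST v → v=786. Stack: []
LOAD_FAST v → push 786. Stack: [786]
LOAD_CONST → push 11. Stack: [786, 11]
BINARY_OP & → 786 & 11 = 2. Stack: [2]
RETURN_VALUE → return 2.

2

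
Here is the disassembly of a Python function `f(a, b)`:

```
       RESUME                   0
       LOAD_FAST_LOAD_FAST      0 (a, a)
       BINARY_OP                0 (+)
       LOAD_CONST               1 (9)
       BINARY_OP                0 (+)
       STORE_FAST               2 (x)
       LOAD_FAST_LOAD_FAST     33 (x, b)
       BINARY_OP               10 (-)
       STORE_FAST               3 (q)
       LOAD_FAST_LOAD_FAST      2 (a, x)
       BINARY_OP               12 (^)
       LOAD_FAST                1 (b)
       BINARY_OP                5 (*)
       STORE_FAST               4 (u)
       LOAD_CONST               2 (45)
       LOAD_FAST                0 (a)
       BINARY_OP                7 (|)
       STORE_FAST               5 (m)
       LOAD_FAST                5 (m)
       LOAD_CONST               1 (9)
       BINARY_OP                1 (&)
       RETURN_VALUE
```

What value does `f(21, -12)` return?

9

LOAD_FAST_LOAD_FAST a,a → push 21,21. Stack: [21, 21]
BINARY_OP + → 21 + 21 = 42. Stack: [42]
LOAD_CONST → push 9. Stack: [42, 9]
BINARY_OP + → 42 + 9 = 51. Stack: [51]
STORE_FAST x → x=51. Stack: []
LOAD_FAST_LOAD_FAST x,b → push 51,-12. Stack: [51, -12]
BINARY_OP - → 51 - -12 = 63. Stack: [63]
STORE_FAST q → q=63. Stack: []
LOAD_FAST_LOAD_FAST a,x → push 21,51. Stack: [21, 51]
BINARY_OP ^ → 21 ^ 51 = 38. Stack: [38]
LOAD_FAST b → push -12. Stack: [38, -12]
BINARY_OP * → 38 * -12 = -456. Stack: [-456]
STORE_FAST u → u=-456. Stack: []
LOAD_CONST → push 45. Stack: [45]
LOAD_FAST a → push 21. Stack: [45, 21]
BINARY_OP | → 45 | 21 = 61. Stack: [61]
STORE_FAST m → m=61. Stack: []
LOAD_FAST m → push 61. Stack: [61]
LOAD_CONST → push 9. Stack: [61, 9]
BINARY_OP & → 61 & 9 = 9. Stack: [9]
RETURN_VALUE → return 9.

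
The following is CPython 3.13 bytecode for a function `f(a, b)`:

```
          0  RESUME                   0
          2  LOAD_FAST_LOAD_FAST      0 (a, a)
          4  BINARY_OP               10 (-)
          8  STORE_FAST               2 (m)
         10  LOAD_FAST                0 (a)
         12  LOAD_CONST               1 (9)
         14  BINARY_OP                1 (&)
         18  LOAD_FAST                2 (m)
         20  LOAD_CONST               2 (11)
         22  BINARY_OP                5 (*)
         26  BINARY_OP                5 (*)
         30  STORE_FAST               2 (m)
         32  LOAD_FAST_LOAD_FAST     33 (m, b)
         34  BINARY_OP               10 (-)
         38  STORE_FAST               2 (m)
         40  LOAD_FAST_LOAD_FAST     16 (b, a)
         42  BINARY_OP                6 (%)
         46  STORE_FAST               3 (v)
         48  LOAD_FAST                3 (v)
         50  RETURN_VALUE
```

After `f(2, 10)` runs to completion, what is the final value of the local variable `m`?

-10

LOAD_FAST_LOAD_FAST a,a → push 2,2. Stack: [2, 2]
BINARY_OP - → 2 - 2 = 0. Stack: [0]
STORE_FAST m → m=0. Stack: []
LOAD_FAST a → push 2. Stack: [2]
LOAD_CONST → push 9. Stack: [2, 9]
BINARY_OP & → 2 & 9 = 0. Stack: [0]
LOAD_FAST m → push 0. Stack: [0, 0]
LOAD_CONST → push 11. Stack: [0, 0, 11]
BINARY_OP * → 0 * 11 = 0. Stack: [0, 0]
BINARY_OP * → 0 * 0 = 0. Stack: [0]
STORE_FAST m → m=0. Stack: []
LOAD_FAST_LOAD_FAST m,b → push 0,10. Stack: [0, 10]
BINARY_OP - → 0 - 10 = -10. Stack: [-10]
STORE_FAST m → m=-10. Stack: []
LOAD_FAST_LOAD_FAST b,a → push 10,2. Stack: [10, 2]
BINARY_OP % → 10 % 2 = 0. Stack: [0]
STORE_FAST v → v=0. Stack: []
LOAD_FAST v → push 0. Stack: [0]
RETURN_VALUE → return 0.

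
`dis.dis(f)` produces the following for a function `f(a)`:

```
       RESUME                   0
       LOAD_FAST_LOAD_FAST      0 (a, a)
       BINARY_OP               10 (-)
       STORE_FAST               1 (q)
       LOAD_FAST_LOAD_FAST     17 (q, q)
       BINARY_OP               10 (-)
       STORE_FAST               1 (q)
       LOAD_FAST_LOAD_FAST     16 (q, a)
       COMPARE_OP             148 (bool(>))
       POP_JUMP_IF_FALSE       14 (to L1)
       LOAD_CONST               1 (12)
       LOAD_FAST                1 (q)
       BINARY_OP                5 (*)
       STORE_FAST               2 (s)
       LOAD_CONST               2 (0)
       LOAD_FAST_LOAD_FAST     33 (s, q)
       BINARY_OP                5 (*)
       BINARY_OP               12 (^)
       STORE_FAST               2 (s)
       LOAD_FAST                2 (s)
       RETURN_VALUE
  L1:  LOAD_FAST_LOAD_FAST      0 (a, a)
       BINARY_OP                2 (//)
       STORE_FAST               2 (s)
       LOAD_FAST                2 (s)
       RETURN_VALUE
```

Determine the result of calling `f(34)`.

1

LOAD_FAST_LOAD_FAST a,a → push 34,34. Stack: [34, 34]
BINARY_OP - → 34 - 34 = 0. Stack: [0]
STORE_FAST q → q=0. Stack: []
LOAD_FAST_LOAD_FAST q,q → push 0,0. Stack: [0, 0]
BINARY_OP - → 0 - 0 = 0. Stack: [0]
STORE_FAST q → q=0. Stack: []
LOAD_FAST_LOAD_FAST q,a → push 0,34. Stack: [0, 34]
COMPARE_OP bool(>) → 0 vs 34 = False. Stack: [False]
POP_JUMP_IF_FALSE → pop False; jump. Stack: []
LOAD_FAST_LOAD_FAST a,a → push 34,34. Stack: [34, 34]
BINARY_OP // → 34 // 34 = 1. Stack: [1]
STORE_FAST s → s=1. Stack: []
LOAD_FAST s → push 1. Stack: [1]
RETURN_VALUE → return 1.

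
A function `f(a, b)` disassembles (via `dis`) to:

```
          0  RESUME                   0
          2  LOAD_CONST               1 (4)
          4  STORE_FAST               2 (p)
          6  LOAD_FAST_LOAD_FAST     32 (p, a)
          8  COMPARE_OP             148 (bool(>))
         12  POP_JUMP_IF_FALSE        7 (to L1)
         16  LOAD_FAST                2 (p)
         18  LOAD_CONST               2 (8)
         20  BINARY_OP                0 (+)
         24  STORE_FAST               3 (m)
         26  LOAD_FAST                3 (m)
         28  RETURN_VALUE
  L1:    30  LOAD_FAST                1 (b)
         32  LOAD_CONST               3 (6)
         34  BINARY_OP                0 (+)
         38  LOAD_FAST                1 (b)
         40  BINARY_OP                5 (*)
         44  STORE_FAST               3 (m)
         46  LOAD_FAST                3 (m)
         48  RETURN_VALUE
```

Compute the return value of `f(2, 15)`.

12

LOAD_CONST → push 4. Stack: [4]
STORE_FAST p → p=4. Stack: []
LOAD_FAST_LOAD_FAST p,a → push 4,2. Stack: [4, 2]
COMPARE_OP bool(>) → 4 vs 2 = True. Stack: [True]
POP_JUMP_IF_FALSE → pop True; no jump. Stack: []
LOAD_FAST p → push 4. Stack: [4]
LOAD_CONST → push 8. Stack: [4, 8]
BINARY_OP + → 4 + 8 = 12. Stack: [12]
STORE_FAST m → m=12. Stack: []
LOAD_FAST m → push 12. Stack: [12]
RETURN_VALUE → return 12.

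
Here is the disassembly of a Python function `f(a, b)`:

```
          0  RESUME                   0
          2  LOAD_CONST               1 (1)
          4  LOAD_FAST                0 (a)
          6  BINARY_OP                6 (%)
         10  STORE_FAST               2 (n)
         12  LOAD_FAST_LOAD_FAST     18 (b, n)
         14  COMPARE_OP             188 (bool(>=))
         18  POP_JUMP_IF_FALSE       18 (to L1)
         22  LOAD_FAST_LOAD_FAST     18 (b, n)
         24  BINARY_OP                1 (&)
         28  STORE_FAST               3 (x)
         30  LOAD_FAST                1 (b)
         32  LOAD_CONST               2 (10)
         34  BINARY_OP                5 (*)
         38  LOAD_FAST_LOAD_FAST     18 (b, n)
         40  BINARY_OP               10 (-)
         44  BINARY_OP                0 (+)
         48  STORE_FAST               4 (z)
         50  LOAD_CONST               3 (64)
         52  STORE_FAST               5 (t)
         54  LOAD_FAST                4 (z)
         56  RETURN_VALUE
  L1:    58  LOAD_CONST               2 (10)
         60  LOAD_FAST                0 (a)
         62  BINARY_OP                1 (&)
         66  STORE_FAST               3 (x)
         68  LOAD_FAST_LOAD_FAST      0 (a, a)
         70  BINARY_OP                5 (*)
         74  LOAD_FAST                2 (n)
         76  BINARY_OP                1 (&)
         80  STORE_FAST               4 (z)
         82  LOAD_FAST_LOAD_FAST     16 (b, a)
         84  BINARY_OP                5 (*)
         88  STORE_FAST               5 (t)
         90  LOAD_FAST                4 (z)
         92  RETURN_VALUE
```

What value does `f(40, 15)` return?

LOAD_CONST → push 1. Stack: [1]
LOAD_FAST a → push 40. Stack: [1, 40]
BINARY_OP % → 1 % 40 = 1. Stack: [1]
STORE_FAST n → n=1. Stack: []
LOAD_FAST_LOAD_FAST b,n → push 15,1. Stack: [15, 1]
COMPARE_OP bool(>=) → 15 vs 1 = True. Stack: [True]
POP_JUMP_IF_FALSE → pop True; no jump. Stack: []
LOAD_FAST_LOAD_FAST b,n → push 15,1. Stack: [15, 1]
BINARY_OP & → 15 & 1 = 1. Stack: [1]
STORE_FAST x → x=1. Stack: []
LOAD_FAST b → push 15. Stack: [15]
LOAD_CONST → push 10. Stack: [15, 10]
BINARY_OP * → 15 * 10 = 150. Stack: [150]
LOAD_FAST_LOAD_FAST b,n → push 15,1. Stack: [150, 15, 1]
BINARY_OP - → 15 - 1 = 14. Stack: [150, 14]
BINARY_OP + → 150 + 14 = 164. Stack: [164]
STORE_FAST z → z=164. Stack: []
LOAD_CONST → push 64. Stack: [64]
STORE_FAST t → t=64. Stack: []
LOAD_FAST z → push 164. Stack: [164]
RETURN_VALUE → return 164.

164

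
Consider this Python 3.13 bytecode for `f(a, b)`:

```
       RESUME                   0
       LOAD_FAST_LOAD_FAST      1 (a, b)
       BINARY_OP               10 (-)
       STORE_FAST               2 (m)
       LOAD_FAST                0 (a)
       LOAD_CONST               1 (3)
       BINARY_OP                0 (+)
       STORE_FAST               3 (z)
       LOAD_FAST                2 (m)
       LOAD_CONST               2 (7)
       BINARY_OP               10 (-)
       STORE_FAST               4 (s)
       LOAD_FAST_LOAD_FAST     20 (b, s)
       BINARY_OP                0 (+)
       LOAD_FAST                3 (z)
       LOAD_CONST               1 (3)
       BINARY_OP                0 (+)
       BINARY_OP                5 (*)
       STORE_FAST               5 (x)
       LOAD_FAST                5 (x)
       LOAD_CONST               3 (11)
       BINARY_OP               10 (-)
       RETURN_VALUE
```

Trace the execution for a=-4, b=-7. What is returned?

-33

LOAD_FAST_LOAD_FAST a,b → push -4,-7. Stack: [-4, -7]
BINARY_OP - → -4 - -7 = 3. Stack: [3]
STORE_FAST m → m=3. Stack: []
LOAD_FAST a → push -4. Stack: [-4]
LOAD_CONST → push 3. Stack: [-4, 3]
BINARY_OP + → -4 + 3 = -1. Stack: [-1]
STORE_FAST z → z=-1. Stack: []
LOAD_FAST m → push 3. Stack: [3]
LOAD_CONST → push 7. Stack: [3, 7]
BINARY_OP - → 3 - 7 = -4. Stack: [-4]
STORE_FAST s → s=-4. Stack: []
LOAD_FAST_LOAD_FAST b,s → push -7,-4. Stack: [-7, -4]
BINARY_OP + → -7 + -4 = -11. Stack: [-11]
LOAD_FAST z → push -1. Stack: [-11, -1]
LOAD_CONST → push 3. Stack: [-11, -1, 3]
BINARY_OP + → -1 + 3 = 2. Stack: [-11, 2]
BINARY_OP * → -11 * 2 = -22. Stack: [-22]
STORE_FAST x → x=-22. Stack: []
LOAD_FAST x → push -22. Stack: [-22]
LOAD_CONST → push 11. Stack: [-22, 11]
BINARY_OP - → -22 - 11 = -33. Stack: [-33]
RETURN_VALUE → return -33.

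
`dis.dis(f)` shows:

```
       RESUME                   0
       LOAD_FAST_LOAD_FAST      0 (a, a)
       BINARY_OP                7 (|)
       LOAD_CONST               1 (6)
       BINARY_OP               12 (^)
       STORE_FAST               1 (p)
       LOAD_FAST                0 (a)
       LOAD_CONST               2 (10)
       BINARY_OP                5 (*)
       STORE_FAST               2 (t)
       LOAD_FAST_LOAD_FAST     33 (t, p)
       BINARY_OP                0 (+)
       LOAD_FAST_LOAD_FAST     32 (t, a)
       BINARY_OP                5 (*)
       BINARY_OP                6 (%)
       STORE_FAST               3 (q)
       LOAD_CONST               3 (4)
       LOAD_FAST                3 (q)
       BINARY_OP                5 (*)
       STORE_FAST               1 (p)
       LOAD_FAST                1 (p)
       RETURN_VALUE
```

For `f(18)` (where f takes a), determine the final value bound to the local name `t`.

180

LOAD_FAST_LOAD_FAST a,a → push 18,18. Stack: [18, 18]
BINARY_OP | → 18 | 18 = 18. Stack: [18]
LOAD_CONST → push 6. Stack: [18, 6]
BINARY_OP ^ → 18 ^ 6 = 20. Stack: [20]
STORE_FAST p → p=20. Stack: []
LOAD_FAST a → push 18. Stack: [18]
LOAD_CONST → push 10. Stack: [18, 10]
BINARY_OP * → 18 * 10 = 180. Stack: [180]
STORE_FAST t → t=180. Stack: []
LOAD_FAST_LOAD_FAST t,p → push 180,20. Stack: [180, 20]
BINARY_OP + → 180 + 20 = 200. Stack: [200]
LOAD_FAST_LOAD_FAST t,a → push 180,18. Stack: [200, 180, 18]
BINARY_OP * → 180 * 18 = 3240. Stack: [200, 3240]
BINARY_OP % → 200 % 3240 = 200. Stack: [200]
STORE_FAST q → q=200. Stack: []
LOAD_CONST → push 4. Stack: [4]
LOAD_FAST q → push 200. Stack: [4, 200]
BINARY_OP * → 4 * 200 = 800. Stack: [800]
STORE_FAST p → p=800. Stack: []
LOAD_FAST p → push 800. Stack: [800]
RETURN_VALUE → return 800.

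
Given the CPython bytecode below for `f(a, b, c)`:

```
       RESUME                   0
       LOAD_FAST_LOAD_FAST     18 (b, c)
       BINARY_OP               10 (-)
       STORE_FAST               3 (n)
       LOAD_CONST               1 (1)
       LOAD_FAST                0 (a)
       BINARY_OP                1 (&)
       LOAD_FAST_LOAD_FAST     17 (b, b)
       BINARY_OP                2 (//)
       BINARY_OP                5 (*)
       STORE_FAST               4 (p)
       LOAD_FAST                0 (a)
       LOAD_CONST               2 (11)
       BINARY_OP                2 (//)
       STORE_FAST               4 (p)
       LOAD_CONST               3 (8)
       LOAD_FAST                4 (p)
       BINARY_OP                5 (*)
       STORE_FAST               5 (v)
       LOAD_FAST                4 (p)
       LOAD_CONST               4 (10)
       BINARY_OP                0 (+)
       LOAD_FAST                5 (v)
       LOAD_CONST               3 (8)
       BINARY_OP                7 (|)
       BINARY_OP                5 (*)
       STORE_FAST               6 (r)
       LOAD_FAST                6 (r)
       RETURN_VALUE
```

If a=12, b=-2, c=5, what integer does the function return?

LOAD_FAST_LOAD_FAST b,c → push -2,5. Stack: [-2, 5]
BINARY_OP - → -2 - 5 = -7. Stack: [-7]
STORE_FAST n → n=-7. Stack: []
LOAD_CONST → push 1. Stack: [1]
LOAD_FAST a → push 12. Stack: [1, 12]
BINARY_OP & → 1 & 12 = 0. Stack: [0]
LOAD_FAST_LOAD_FAST b,b → push -2,-2. Stack: [0, -2, -2]
BINARY_OP // → -2 // -2 = 1. Stack: [0, 1]
BINARY_OP * → 0 * 1 = 0. Stack: [0]
STORE_FAST p → p=0. Stack: []
LOAD_FAST a → push 12. Stack: [12]
LOAD_CONST → push 11. Stack: [12, 11]
BINARY_OP // → 12 // 11 = 1. Stack: [1]
STORE_FAST p → p=1. Stack: []
LOAD_CONST → push 8. Stack: [8]
LOAD_FAST p → push 1. Stack: [8, 1]
BINARY_OP * → 8 * 1 = 8. Stack: [8]
STORE_FAST v → v=8. Stack: []
LOAD_FAST p → push 1. Stack: [1]
LOAD_CONST → push 10. Stack: [1, 10]
BINARY_OP + → 1 + 10 = 11. Stack: [11]
LOAD_FAST v → push 8. Stack: [11, 8]
LOAD_CONST → push 8. Stack: [11, 8, 8]
BINARY_OP | → 8 | 8 = 8. Stack: [11, 8]
BINARY_OP * → 11 * 8 = 88. Stack: [88]
STORE_FAST r → r=88. Stack: []
LOAD_FAST r → push 88. Stack: [88]
RETURN_VALUE → return 88.

88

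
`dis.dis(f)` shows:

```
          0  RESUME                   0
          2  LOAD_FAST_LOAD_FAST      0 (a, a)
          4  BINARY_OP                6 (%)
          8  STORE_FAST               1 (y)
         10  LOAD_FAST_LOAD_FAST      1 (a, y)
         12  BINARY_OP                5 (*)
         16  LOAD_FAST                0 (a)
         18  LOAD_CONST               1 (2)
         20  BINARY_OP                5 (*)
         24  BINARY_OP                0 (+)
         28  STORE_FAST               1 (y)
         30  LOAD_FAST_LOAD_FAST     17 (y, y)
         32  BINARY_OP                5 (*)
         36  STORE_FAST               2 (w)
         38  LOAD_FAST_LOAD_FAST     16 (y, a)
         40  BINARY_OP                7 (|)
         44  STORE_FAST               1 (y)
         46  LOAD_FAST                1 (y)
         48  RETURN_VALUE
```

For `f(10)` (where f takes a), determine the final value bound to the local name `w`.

LOAD_FAST_LOAD_FAST a,a → push 10,10. Stack: [10, 10]
BINARY_OP % → 10 % 10 = 0. Stack: [0]
STORE_FAST y → y=0. Stack: []
LOAD_FAST_LOAD_FAST a,y → push 10,0. Stack: [10, 0]
BINARY_OP * → 10 * 0 = 0. Stack: [0]
LOAD_FAST a → push 10. Stack: [0, 10]
LOAD_CONST → push 2. Stack: [0, 10, 2]
BINARY_OP * → 10 * 2 = 20. Stack: [0, 20]
BINARY_OP + → 0 + 20 = 20. Stack: [20]
STORE_FAST y → y=20. Stack: []
LOAD_FAST_LOAD_FAST y,y → push 20,20. Stack: [20, 20]
BINARY_OP * → 20 * 20 = 400. Stack: [400]
STORE_FAST w → w=400. Stack: []
LOAD_FAST_LOAD_FAST y,a → push 20,10. Stack: [20, 10]
BINARY_OP | → 20 | 10 = 30. Stack: [30]
STORE_FAST y → y=30. Stack: []
LOAD_FAST y → push 30. Stack: [30]
RETURN_VALUE → return 30.

400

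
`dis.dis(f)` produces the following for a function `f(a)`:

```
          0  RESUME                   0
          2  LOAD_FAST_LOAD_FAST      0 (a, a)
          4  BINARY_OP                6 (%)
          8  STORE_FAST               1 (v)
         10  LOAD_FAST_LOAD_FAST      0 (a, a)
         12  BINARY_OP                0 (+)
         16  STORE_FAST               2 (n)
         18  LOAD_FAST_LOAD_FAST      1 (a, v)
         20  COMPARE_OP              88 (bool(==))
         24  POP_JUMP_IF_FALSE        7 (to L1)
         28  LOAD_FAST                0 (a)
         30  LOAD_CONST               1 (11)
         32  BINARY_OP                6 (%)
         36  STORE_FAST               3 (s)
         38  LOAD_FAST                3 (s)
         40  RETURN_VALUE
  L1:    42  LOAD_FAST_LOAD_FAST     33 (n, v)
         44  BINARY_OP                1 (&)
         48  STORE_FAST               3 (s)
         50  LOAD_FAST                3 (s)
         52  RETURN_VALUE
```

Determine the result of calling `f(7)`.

0

LOAD_FAST_LOAD_FAST a,a → push 7,7. Stack: [7, 7]
BINARY_OP % → 7 % 7 = 0. Stack: [0]
STORE_FAST v → v=0. Stack: []
LOAD_FAST_LOAD_FAST a,a → push 7,7. Stack: [7, 7]
BINARY_OP + → 7 + 7 = 14. Stack: [14]
STORE_FAST n → n=14. Stack: []
LOAD_FAST_LOAD_FAST a,v → push 7,0. Stack: [7, 0]
COMPARE_OP bool(==) → 7 vs 0 = False. Stack: [False]
POP_JUMP_IF_FALSE → pop False; jump. Stack: []
LOAD_FAST_LOAD_FAST n,v → push 14,0. Stack: [14, 0]
BINARY_OP & → 14 & 0 = 0. Stack: [0]
STORE_FAST s → s=0. Stack: []
LOAD_FAST s → push 0. Stack: [0]
RETURN_VALUE → return 0.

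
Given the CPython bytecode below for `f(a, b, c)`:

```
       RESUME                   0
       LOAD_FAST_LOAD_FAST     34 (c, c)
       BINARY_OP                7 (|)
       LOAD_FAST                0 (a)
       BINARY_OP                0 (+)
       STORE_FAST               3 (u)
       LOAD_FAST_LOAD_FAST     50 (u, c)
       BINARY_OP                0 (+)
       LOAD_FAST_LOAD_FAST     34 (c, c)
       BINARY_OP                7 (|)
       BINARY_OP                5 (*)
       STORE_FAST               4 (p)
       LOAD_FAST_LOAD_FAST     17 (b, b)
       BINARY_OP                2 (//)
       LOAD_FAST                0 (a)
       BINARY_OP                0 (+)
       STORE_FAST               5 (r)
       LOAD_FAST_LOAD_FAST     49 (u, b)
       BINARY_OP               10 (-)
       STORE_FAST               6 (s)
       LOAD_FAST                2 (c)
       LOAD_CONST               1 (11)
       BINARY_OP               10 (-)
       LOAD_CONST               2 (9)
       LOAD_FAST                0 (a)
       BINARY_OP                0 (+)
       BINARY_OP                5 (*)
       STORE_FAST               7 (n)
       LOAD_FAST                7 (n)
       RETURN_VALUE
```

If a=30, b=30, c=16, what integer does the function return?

195

LOAD_FAST_LOAD_FAST c,c → push 16,16. Stack: [16, 16]
BINARY_OP | → 16 | 16 = 16. Stack: [16]
LOAD_FAST a → push 30. Stack: [16, 30]
BINARY_OP + → 16 + 30 = 46. Stack: [46]
STORE_FAST u → u=46. Stack: []
LOAD_FAST_LOAD_FAST u,c → push 46,16. Stack: [46, 16]
BINARY_OP + → 46 + 16 = 62. Stack: [62]
LOAD_FAST_LOAD_FAST c,c → push 16,16. Stack: [62, 16, 16]
BINARY_OP | → 16 | 16 = 16. Stack: [62, 16]
BINARY_OP * → 62 * 16 = 992. Stack: [992]
STORE_FAST p → p=992. Stack: []
LOAD_FAST_LOAD_FAST b,b → push 30,30. Stack: [30, 30]
BINARY_OP // → 30 // 30 = 1. Stack: [1]
LOAD_FAST a → push 30. Stack: [1, 30]
BINARY_OP + → 1 + 30 = 31. Stack: [31]
STORE_FAST r → r=31. Stack: []
LOAD_FAST_LOAD_FAST u,b → push 46,30. Stack: [46, 30]
BINARY_OP - → 46 - 30 = 16. Stack: [16]
STORE_FAST s → s=16. Stack: []
LOAD_FAST c → push 16. Stack: [16]
LOAD_CONST → push 11. Stack: [16, 11]
BINARY_OP - → 16 - 11 = 5. Stack: [5]
LOAD_CONST → push 9. Stack: [5, 9]
LOAD_FAST a → push 30. Stack: [5, 9, 30]
BINARY_OP + → 9 + 30 = 39. Stack: [5, 39]
BINARY_OP * → 5 * 39 = 195. Stack: [195]
STORE_FAST n → n=195. Stack: []
LOAD_FAST n → push 195. Stack: [195]
RETURN_VALUE → return 195.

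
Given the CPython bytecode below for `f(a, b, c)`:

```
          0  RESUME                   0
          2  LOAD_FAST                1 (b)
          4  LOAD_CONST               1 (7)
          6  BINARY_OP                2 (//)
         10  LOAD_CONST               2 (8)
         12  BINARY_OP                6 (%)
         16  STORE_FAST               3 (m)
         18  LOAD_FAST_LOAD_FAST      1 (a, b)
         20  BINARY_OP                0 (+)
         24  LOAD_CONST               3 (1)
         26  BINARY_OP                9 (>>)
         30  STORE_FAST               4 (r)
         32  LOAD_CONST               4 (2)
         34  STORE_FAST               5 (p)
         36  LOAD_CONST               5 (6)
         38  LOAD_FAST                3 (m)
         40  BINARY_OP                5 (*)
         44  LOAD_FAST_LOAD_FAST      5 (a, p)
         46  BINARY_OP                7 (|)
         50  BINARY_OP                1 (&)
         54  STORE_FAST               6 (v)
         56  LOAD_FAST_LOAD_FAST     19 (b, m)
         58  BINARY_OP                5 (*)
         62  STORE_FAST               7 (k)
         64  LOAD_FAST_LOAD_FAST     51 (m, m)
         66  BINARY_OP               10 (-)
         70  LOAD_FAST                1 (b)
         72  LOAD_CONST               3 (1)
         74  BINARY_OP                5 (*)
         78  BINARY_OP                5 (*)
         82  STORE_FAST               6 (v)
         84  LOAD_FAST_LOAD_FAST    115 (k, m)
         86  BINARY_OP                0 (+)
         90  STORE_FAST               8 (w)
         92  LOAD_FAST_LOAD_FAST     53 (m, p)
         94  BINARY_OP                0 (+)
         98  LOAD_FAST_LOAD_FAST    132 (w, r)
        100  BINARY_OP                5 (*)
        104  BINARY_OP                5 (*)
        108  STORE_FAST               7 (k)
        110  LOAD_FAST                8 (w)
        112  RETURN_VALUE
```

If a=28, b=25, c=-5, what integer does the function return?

78

LOAD_FAST b → push 25. Stack: [25]
LOAD_CONST → push 7. Stack: [25, 7]
BINARY_OP // → 25 // 7 = 3. Stack: [3]
LOAD_CONST → push 8. Stack: [3, 8]
BINARY_OP % → 3 % 8 = 3. Stack: [3]
STORE_FAST m → m=3. Stack: []
LOAD_FAST_LOAD_FAST a,b → push 28,25. Stack: [28, 25]
BINARY_OP + → 28 + 25 = 53. Stack: [53]
LOAD_CONST → push 1. Stack: [53, 1]
BINARY_OP >> → 53 >> 1 = 26. Stack: [26]
STORE_FAST r → r=26. Stack: []
LOAD_CONST → push 2. Stack: [2]
STORE_FAST p → p=2. Stack: []
LOAD_CONST → push 6. Stack: [6]
LOAD_FAST m → push 3. Stack: [6, 3]
BINARY_OP * → 6 * 3 = 18. Stack: [18]
LOAD_FAST_LOAD_FAST a,p → push 28,2. Stack: [18, 28, 2]
BINARY_OP | → 28 | 2 = 30. Stack: [18, 30]
BINARY_OP & → 18 & 30 = 18. Stack: [18]
STORE_FAST v → v=18. Stack: []
LOAD_FAST_LOAD_FAST b,m → push 25,3. Stack: [25, 3]
BINARY_OP * → 25 * 3 = 75. Stack: [75]
STORE_FAST k → k=75. Stack: []
LOAD_FAST_LOAD_FAST m,m → push 3,3. Stack: [3, 3]
BINARY_OP - → 3 - 3 = 0. Stack: [0]
LOAD_FAST b → push 25. Stack: [0, 25]
LOAD_CONST → push 1. Stack: [0, 25, 1]
BINARY_OP * → 25 * 1 = 25. Stack: [0, 25]
BINARY_OP * → 0 * 25 = 0. Stack: [0]
STORE_FAST v → v=0. Stack: []
LOAD_FAST_LOAD_FAST k,m → push 75,3. Stack: [75, 3]
BINARY_OP + → 75 + 3 = 78. Stack: [78]
STORE_FAST w → w=78. Stack: []
LOAD_FAST_LOAD_FAST m,p → push 3,2. Stack: [3, 2]
BINARY_OP + → 3 + 2 = 5. Stack: [5]
LOAD_FAST_LOAD_FAST w,r → push 78,26. Stack: [5, 78, 26]
BINARY_OP * → 78 * 26 = 2028. Stack: [5, 2028]
BINARY_OP * → 5 * 2028 = 10140. Stack: [10140]
STORE_FAST k → k=10140. Stack: []
LOAD_FAST w → push 78. Stack: [78]
RETURN_VALUE → return 78.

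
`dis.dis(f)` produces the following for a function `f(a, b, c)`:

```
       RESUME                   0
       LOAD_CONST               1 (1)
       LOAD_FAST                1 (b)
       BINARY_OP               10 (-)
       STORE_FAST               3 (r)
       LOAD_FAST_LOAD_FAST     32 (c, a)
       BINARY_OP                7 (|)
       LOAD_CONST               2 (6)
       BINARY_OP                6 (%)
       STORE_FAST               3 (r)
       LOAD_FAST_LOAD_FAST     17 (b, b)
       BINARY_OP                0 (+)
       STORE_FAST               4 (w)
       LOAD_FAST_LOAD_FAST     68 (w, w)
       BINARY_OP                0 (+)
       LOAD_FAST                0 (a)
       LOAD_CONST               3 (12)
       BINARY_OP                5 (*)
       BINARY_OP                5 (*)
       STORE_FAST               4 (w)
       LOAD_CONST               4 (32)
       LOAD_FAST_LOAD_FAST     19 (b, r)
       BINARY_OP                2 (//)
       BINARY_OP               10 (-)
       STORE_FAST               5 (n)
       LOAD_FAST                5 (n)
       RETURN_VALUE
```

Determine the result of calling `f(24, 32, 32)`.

LOAD_CONST → push 1. Stack: [1]
LOAD_FAST b → push 32. Stack: [1, 32]
BINARY_OP - → 1 - 32 = -31. Stack: [-31]
STORE_FAST r → r=-31. Stack: []
LOAD_FAST_LOAD_FAST c,a → push 32,24. Stack: [32, 24]
BINARY_OP | → 32 | 24 = 56. Stack: [56]
LOAD_CONST → push 6. Stack: [56, 6]
BINARY_OP % → 56 % 6 = 2. Stack: [2]
STORE_FAST r → r=2. Stack: []
LOAD_FAST_LOAD_FAST b,b → push 32,32. Stack: [32, 32]
BINARY_OP + → 32 + 32 = 64. Stack: [64]
STORE_FAST w → w=64. Stack: []
LOAD_FAST_LOAD_FAST w,w → push 64,64. Stack: [64, 64]
BINARY_OP + → 64 + 64 = 128. Stack: [128]
LOAD_FAST a → push 24. Stack: [128, 24]
LOAD_CONST → push 12. Stack: [128, 24, 12]
BINARY_OP * → 24 * 12 = 288. Stack: [128, 288]
BINARY_OP * → 128 * 288 = 36864. Stack: [36864]
STORE_FAST w → w=36864. Stack: []
LOAD_CONST → push 32. Stack: [32]
LOAD_FAST_LOAD_FAST b,r → push 32,2. Stack: [32, 32, 2]
BINARY_OP // → 32 // 2 = 16. Stack: [32, 16]
BINARY_OP - → 32 - 16 = 16. Stack: [16]
STORE_FAST n → n=16. Stack: []
LOAD_FAST n → push 16. Stack: [16]
RETURN_VALUE → return 16.

16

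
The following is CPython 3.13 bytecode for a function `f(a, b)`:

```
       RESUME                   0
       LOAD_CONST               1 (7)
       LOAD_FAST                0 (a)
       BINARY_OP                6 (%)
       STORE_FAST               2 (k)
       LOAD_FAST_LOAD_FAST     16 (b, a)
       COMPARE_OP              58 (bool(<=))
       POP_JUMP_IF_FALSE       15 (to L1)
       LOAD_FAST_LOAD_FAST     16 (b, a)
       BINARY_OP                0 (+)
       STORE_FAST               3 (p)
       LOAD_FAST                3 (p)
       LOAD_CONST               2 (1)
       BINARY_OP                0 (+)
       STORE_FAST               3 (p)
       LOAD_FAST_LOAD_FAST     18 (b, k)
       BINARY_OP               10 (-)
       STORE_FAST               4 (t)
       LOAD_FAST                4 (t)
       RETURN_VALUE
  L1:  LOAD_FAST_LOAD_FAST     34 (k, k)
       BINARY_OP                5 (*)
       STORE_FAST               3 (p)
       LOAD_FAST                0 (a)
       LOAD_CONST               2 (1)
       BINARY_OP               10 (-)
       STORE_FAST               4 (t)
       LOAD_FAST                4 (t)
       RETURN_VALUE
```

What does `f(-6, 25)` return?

-7

LOAD_CONST → push 7. Stack: [7]
LOAD_FAST a → push -6. Stack: [7, -6]
BINARY_OP % → 7 % -6 = -5. Stack: [-5]
STORE_FAST k → k=-5. Stack: []
LOAD_FAST_LOAD_FAST b,a → push 25,-6. Stack: [25, -6]
COMPARE_OP bool(<=) → 25 vs -6 = False. Stack: [False]
POP_JUMP_IF_FALSE → pop False; jump. Stack: []
LOAD_FAST_LOAD_FAST k,k → push -5,-5. Stack: [-5, -5]
BINARY_OP * → -5 * -5 = 25. Stack: [25]
STORE_FAST p → p=25. Stack: []
LOAD_FAST a → push -6. Stack: [-6]
LOAD_CONST → push 1. Stack: [-6, 1]
BINARY_OP - → -6 - 1 = -7. Stack: [-7]
STORE_FAST t → t=-7. Stack: []
LOAD_FAST t → push -7. Stack: [-7]
RETURN_VALUE → return -7.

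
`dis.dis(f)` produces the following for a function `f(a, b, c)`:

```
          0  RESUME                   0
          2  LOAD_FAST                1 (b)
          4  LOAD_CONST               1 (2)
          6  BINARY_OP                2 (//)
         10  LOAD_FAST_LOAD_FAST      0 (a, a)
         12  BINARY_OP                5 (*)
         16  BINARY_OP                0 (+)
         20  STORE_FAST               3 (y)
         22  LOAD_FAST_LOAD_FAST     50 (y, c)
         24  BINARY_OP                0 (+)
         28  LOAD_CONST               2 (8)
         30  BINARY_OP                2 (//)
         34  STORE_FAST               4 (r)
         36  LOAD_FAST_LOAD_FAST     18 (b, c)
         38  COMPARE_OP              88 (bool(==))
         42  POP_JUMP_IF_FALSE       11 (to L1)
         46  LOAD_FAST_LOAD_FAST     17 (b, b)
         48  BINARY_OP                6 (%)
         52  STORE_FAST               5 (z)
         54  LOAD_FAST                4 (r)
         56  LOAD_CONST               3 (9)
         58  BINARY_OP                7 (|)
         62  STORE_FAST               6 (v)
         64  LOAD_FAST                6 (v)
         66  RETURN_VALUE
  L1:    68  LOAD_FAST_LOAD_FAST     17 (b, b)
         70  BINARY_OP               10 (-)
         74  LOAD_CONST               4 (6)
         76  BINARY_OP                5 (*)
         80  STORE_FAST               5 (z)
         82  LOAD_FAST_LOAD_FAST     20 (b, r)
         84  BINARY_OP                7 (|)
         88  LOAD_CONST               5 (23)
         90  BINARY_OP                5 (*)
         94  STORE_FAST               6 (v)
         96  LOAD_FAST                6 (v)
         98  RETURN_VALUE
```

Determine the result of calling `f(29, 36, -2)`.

2553

LOAD_FAST b → push 36. Stack: [36]
LOAD_CONST → push 2. Stack: [36, 2]
BINARY_OP // → 36 // 2 = 18. Stack: [18]
LOAD_FAST_LOAD_FAST a,a → push 29,29. Stack: [18, 29, 29]
BINARY_OP * → 29 * 29 = 841. Stack: [18, 841]
BINARY_OP + → 18 + 841 = 859. Stack: [859]
STORE_FAST y → y=859. Stack: []
LOAD_FAST_LOAD_FAST y,c → push 859,-2. Stack: [859, -2]
BINARY_OP + → 859 + -2 = 857. Stack: [857]
LOAD_CONST → push 8. Stack: [857, 8]
BINARY_OP // → 857 // 8 = 107. Stack: [107]
STORE_FAST r → r=107. Stack: []
LOAD_FAST_LOAD_FAST b,c → push 36,-2. Stack: [36, -2]
COMPARE_OP bool(==) → 36 vs -2 = False. Stack: [False]
POP_JUMP_IF_FALSE → pop False; jump. Stack: []
LOAD_FAST_LOAD_FAST b,b → push 36,36. Stack: [36, 36]
BINARY_OP - → 36 - 36 = 0. Stack: [0]
LOAD_CONST → push 6. Stack: [0, 6]
BINARY_OP * → 0 * 6 = 0. Stack: [0]
STORE_FAST z → z=0. Stack: []
LOAD_FAST_LOAD_FAST b,r → push 36,107. Stack: [36, 107]
BINARY_OP | → 36 | 107 = 111. Stack: [111]
LOAD_CONST → push 23. Stack: [111, 23]
BINARY_OP * → 111 * 23 = 2553. Stack: [2553]
STORE_FAST v → v=2553. Stack: []
LOAD_FAST v → push 2553. Stack: [2553]
RETURN_VALUE → return 2553.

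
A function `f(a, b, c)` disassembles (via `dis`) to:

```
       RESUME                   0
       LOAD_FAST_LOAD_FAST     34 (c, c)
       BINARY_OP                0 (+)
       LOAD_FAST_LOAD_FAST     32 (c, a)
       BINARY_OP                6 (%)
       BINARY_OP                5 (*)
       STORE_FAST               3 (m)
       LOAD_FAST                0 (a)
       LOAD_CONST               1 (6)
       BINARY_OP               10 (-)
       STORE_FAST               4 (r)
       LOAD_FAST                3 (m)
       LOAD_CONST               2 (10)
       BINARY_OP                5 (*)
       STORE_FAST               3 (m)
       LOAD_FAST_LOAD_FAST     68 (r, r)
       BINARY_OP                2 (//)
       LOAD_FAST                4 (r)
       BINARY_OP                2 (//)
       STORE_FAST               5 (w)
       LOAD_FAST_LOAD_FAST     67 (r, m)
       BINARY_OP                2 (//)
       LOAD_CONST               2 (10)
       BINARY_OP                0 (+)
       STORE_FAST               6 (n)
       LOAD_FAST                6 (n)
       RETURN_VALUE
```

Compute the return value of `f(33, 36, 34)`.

LOAD_FAST_LOAD_FAST c,c → push 34,34. Stack: [34, 34]
BINARY_OP + → 34 + 34 = 68. Stack: [68]
LOAD_FAST_LOAD_FAST c,a → push 34,33. Stack: [68, 34, 33]
BINARY_OP % → 34 % 33 = 1. Stack: [68, 1]
BINARY_OP * → 68 * 1 = 68. Stack: [68]
STORE_FAST m → m=68. Stack: []
LOAD_FAST a → push 33. Stack: [33]
LOAD_CONST → push 6. Stack: [33, 6]
BINARY_OP - → 33 - 6 = 27. Stack: [27]
STORE_FAST r → r=27. Stack: []
LOAD_FAST m → push 68. Stack: [68]
LOAD_CONST → push 10. Stack: [68, 10]
BINARY_OP * → 68 * 10 = 680. Stack: [680]
STORE_FAST m → m=680. Stack: []
LOAD_FAST_LOAD_FAST r,r → push 27,27. Stack: [27, 27]
BINARY_OP // → 27 // 27 = 1. Stack: [1]
LOAD_FAST r → push 27. Stack: [1, 27]
BINARY_OP // → 1 // 27 = 0. Stack: [0]
STORE_FAST w → w=0. Stack: []
LOAD_FAST_LOAD_FAST r,m → push 27,680. Stack: [27, 680]
BINARY_OP // → 27 // 680 = 0. Stack: [0]
LOAD_CONST → push 10. Stack: [0, 10]
BINARY_OP + → 0 + 10 = 10. Stack: [10]
STORE_FAST n → n=10. Stack: []
LOAD_FAST n → push 10. Stack: [10]
RETURN_VALUE → return 10.

10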